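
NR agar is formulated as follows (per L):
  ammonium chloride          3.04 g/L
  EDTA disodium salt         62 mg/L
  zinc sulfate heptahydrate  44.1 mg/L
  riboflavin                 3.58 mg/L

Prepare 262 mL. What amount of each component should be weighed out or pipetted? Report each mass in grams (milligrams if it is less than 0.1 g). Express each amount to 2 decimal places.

Scale factor relative to 1 L: 0.262.
ammonium chloride: 3.04 g/L × 0.262 L = 0.80 g
EDTA disodium salt: 62 mg/L × 0.262 L = 16.24 mg
zinc sulfate heptahydrate: 44.1 mg/L × 0.262 L = 11.55 mg
riboflavin: 3.58 mg/L × 0.262 L = 0.94 mg

ammonium chloride 0.80 g; EDTA disodium salt 16.24 mg; zinc sulfate heptahydrate 11.55 mg; riboflavin 0.94 mg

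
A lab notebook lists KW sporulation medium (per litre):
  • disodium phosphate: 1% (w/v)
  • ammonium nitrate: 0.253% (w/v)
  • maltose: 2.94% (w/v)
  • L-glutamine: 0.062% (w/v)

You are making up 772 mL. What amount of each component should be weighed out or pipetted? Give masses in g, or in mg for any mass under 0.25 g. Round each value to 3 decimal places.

disodium phosphate 7.720 g; ammonium nitrate 1.953 g; maltose 22.697 g; L-glutamine 0.479 g

Working volume: 772 mL = 0.772 L.
disodium phosphate: 1 g per 100 mL × 772 mL ÷ 100 = 7.720 g
ammonium nitrate: 0.253% w/v = 2.53 g/L → 2.53 × 0.772 L = 1.953 g
maltose: 2.94% w/v = 29.4 g/L → 29.4 × 0.772 L = 22.697 g
L-glutamine: 0.062% w/v = 0.62 g/L → 0.62 × 0.772 L = 0.479 g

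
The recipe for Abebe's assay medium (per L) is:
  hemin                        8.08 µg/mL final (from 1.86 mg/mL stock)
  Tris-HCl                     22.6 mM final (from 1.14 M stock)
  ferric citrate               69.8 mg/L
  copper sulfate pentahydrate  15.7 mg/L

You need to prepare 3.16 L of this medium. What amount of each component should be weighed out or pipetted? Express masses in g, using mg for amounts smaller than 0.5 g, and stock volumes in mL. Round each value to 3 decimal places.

hemin 13.727 mL; Tris-HCl 62.646 mL; ferric citrate 220.568 mg; copper sulfate pentahydrate 49.612 mg

Working volume: 3.16 L.
hemin: C1V1 = C2V2 → 8.08 µg/mL × 3160 mL ÷ 1860 µg/mL = 13.727 mL
Tris-HCl: dilute stock: 22.6 mM × 3160 mL ÷ 1140 mM = 62.646 mL
ferric citrate: 69.8 mg/L × 3.16 L = 220.568 mg
copper sulfate pentahydrate: 15.7 mg/L × 3.16 L = 49.612 mg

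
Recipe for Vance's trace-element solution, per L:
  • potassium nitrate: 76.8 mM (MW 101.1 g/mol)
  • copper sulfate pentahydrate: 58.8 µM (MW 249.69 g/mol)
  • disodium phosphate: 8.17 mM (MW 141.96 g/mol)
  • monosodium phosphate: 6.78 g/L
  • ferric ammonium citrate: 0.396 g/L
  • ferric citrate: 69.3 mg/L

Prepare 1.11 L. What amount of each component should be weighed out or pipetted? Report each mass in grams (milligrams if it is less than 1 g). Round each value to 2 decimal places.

potassium nitrate 8.62 g; copper sulfate pentahydrate 16.30 mg; disodium phosphate 1.29 g; monosodium phosphate 7.53 g; ferric ammonium citrate 439.56 mg; ferric citrate 76.92 mg

Working volume: 1.11 L.
potassium nitrate: 76.8 mmol/L × 101.1 g/mol × 1.11 L ÷ 1000 = 8.62 g
copper sulfate pentahydrate: 58.8 µmol/L × 249.69 g/mol × 1.11 L ÷ 1000 = 16.30 mg
disodium phosphate: 8.17 mmol/L × 141.96 g/mol × 1.11 L ÷ 1000 = 1.29 g
monosodium phosphate: 6.78 g/L × 1.11 L = 7.53 g
ferric ammonium citrate: 0.396 g/L × 1.11 L = 0.43956 g = 439.56 mg
ferric citrate: 69.3 mg/L × 1.11 L = 76.92 mg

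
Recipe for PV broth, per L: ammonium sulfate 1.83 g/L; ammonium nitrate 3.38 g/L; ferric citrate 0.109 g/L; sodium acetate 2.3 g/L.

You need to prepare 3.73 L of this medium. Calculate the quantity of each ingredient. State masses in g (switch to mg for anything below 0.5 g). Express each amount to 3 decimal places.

ammonium sulfate 6.826 g; ammonium nitrate 12.607 g; ferric citrate 406.570 mg; sodium acetate 8.579 g

Working volume: 3.73 L.
ammonium sulfate: 1.83 g/L × 3.73 L = 6.826 g
ammonium nitrate: 3.38 g/L × 3.73 L = 12.607 g
ferric citrate: 0.109 g/L × 3.73 L = 0.40657 g = 406.570 mg
sodium acetate: 2.3 g/L × 3.73 L = 8.579 g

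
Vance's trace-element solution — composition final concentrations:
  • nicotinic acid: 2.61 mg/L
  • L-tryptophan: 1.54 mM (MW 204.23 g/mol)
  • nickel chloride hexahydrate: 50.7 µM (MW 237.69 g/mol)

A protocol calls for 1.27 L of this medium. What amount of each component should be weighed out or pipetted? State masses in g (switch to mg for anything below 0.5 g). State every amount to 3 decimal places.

Scale factor relative to 1 L: 1.27.
nicotinic acid: 2.61 mg/L × 1.27 L = 3.315 mg
L-tryptophan: 1.54 mmol/L × 204.23 mg/mmol × 1.27 L = 399.433 mg
nickel chloride hexahydrate: 50.7 µmol/L × 237.69 g/mol × 1.27 L ÷ 1000 = 15.305 mg

nicotinic acid 3.315 mg; L-tryptophan 399.433 mg; nickel chloride hexahydrate 15.305 mg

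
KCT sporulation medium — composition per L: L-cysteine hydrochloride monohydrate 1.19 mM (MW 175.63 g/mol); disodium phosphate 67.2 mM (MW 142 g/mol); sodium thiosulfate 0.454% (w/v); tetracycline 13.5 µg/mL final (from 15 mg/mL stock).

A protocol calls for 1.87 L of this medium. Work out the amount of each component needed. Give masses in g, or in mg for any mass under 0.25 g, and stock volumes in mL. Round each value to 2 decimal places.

L-cysteine hydrochloride monohydrate 0.39 g; disodium phosphate 17.84 g; sodium thiosulfate 8.49 g; tetracycline 1.68 mL

Working volume: 1.87 L.
L-cysteine hydrochloride monohydrate: 1.19 mmol/L × 175.63 g/mol × 1.87 L ÷ 1000 = 0.39 g
disodium phosphate: 67.2 mmol/L × 142 g/mol × 1.87 L ÷ 1000 = 17.84 g
sodium thiosulfate: 0.454% w/v = 4.54 g/L → 4.54 × 1.87 L = 8.49 g
tetracycline: dilute stock: 13.5 µg/mL × 1870 mL ÷ 15000 µg/mL = 1.68 mL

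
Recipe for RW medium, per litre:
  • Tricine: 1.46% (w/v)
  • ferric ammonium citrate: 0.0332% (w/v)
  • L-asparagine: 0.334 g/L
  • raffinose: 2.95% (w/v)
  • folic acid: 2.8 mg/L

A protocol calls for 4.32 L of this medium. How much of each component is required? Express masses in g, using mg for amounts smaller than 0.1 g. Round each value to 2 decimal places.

Tricine 63.07 g; ferric ammonium citrate 1.43 g; L-asparagine 1.44 g; raffinose 127.44 g; folic acid 12.10 mg

Working volume: 4.32 L.
Tricine: 1.46% w/v = 14.6 g/L → 14.6 × 4.32 L = 63.07 g
ferric ammonium citrate: 0.0332% w/v = 0.332 g/L → 0.332 × 4.32 L = 1.43 g
L-asparagine: 0.334 g/L × 4.32 L = 1.44 g
raffinose: 2.95 g per 100 mL × 4320 mL ÷ 100 = 127.44 g
folic acid: 2.8 mg/L × 4.32 L = 12.10 mg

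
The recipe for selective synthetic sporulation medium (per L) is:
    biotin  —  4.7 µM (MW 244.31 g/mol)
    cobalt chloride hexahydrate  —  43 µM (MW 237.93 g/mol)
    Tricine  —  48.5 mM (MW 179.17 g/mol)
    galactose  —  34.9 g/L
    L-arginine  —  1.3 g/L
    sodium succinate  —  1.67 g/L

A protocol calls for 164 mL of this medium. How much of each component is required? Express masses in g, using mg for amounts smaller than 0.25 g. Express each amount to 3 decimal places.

biotin 0.188 mg; cobalt chloride hexahydrate 1.678 mg; Tricine 1.425 g; galactose 5.724 g; L-arginine 213.200 mg; sodium succinate 0.274 g

Target volume = 164 mL = 0.164 L.
biotin: 4.7 µmol/L × 244.31 g/mol × 0.164 L ÷ 1000 = 0.188 mg
cobalt chloride hexahydrate: 43 µmol/L × 237.93 g/mol × 0.164 L ÷ 1000 = 1.678 mg
Tricine: 48.5 mmol/L × 179.17 g/mol × 0.164 L ÷ 1000 = 1.425 g
galactose: 34.9 g/L × 0.164 L = 5.724 g
L-arginine: 1.3 g/L × 0.164 L = 0.2132 g = 213.200 mg
sodium succinate: 1.67 g/L × 0.164 L = 0.274 g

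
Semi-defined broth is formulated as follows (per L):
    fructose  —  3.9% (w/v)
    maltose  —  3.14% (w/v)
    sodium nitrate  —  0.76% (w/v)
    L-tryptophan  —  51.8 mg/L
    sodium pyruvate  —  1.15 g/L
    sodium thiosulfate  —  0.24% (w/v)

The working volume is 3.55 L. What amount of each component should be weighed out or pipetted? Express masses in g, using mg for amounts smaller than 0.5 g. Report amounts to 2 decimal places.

Working volume: 3.55 L.
fructose: 3.9 g per 100 mL × 3550 mL ÷ 100 = 138.45 g
maltose: 3.14% w/v = 31.4 g/L → 31.4 × 3.55 L = 111.47 g
sodium nitrate: 0.76% w/v = 7.6 g/L → 7.6 × 3.55 L = 26.98 g
L-tryptophan: 51.8 mg/L × 3.55 L = 183.89 mg
sodium pyruvate: 1.15 g/L × 3.55 L = 4.08 g
sodium thiosulfate: 0.24% w/v = 2.4 g/L → 2.4 × 3.55 L = 8.52 g

fructose 138.45 g; maltose 111.47 g; sodium nitrate 26.98 g; L-tryptophan 183.89 mg; sodium pyruvate 4.08 g; sodium thiosulfate 8.52 g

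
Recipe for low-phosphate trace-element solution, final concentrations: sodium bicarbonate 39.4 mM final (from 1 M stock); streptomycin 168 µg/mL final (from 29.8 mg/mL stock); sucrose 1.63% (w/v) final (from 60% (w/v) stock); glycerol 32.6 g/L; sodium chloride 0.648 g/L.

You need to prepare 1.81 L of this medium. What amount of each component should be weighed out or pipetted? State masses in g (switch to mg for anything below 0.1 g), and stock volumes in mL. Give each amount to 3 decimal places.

Working volume: 1.81 L.
sodium bicarbonate: V = C2·V2/C1 = 39.4 mM × 1810 mL ÷ 1000 mM = 71.314 mL
streptomycin: C1V1 = C2V2 → 168 µg/mL × 1810 mL ÷ 29800 µg/mL = 10.204 mL
sucrose: dilute stock: 1.63% ÷ 60% × 1810 mL = 49.172 mL
glycerol: 32.6 g/L × 1.81 L = 59.006 g
sodium chloride: 0.648 g/L × 1.81 L = 1.173 g

sodium bicarbonate 71.314 mL; streptomycin 10.204 mL; sucrose 49.172 mL; glycerol 59.006 g; sodium chloride 1.173 g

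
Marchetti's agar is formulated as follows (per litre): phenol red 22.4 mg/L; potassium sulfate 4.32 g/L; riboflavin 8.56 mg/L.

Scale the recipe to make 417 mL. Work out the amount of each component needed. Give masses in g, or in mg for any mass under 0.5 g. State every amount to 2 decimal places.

phenol red 9.34 mg; potassium sulfate 1.80 g; riboflavin 3.57 mg

Scale factor relative to 1 L: 0.417.
phenol red: 22.4 mg/L × 0.417 L = 9.34 mg
potassium sulfate: 4.32 g/L × 0.417 L = 1.80 g
riboflavin: 8.56 mg/L × 0.417 L = 3.57 mg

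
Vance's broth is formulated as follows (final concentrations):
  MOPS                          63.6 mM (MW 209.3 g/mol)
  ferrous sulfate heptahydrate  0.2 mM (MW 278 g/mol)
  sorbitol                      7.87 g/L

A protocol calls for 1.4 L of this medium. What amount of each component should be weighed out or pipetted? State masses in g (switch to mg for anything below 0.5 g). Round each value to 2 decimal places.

Working volume: 1.4 L.
MOPS: 63.6 mmol/L × 209.3 g/mol × 1.4 L ÷ 1000 = 18.64 g
ferrous sulfate heptahydrate: 0.2 mmol/L × 278 mg/mmol × 1.4 L = 77.84 mg
sorbitol: 7.87 g/L × 1.4 L = 11.02 g

MOPS 18.64 g; ferrous sulfate heptahydrate 77.84 mg; sorbitol 11.02 g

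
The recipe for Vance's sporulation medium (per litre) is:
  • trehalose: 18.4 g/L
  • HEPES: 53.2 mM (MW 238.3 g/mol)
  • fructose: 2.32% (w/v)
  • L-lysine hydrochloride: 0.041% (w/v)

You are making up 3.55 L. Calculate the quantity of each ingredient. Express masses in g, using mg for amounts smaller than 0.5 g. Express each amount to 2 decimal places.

Scale factor relative to 1 L: 3.55.
trehalose: 18.4 g/L × 3.55 L = 65.32 g
HEPES: 53.2 mmol/L × 238.3 g/mol × 3.55 L ÷ 1000 = 45.01 g
fructose: 2.32% w/v = 23.2 g/L → 23.2 × 3.55 L = 82.36 g
L-lysine hydrochloride: 0.041 g per 100 mL × 3550 mL ÷ 100 = 1.46 g

trehalose 65.32 g; HEPES 45.01 g; fructose 82.36 g; L-lysine hydrochloride 1.46 g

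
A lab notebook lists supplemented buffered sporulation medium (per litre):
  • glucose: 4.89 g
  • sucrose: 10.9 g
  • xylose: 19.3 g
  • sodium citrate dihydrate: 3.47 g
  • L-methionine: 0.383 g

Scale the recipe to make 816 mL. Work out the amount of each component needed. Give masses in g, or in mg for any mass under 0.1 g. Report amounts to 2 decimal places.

Scale factor = 816 mL / 1000 mL = 0.816.
glucose: 4.89 g × (816 mL / 1000 mL) = 3.99 g
sucrose: 10.9 g × (816 mL / 1000 mL) = 8.89 g
xylose: 19.3 g × (816 mL / 1000 mL) = 15.75 g
sodium citrate dihydrate: 3.47 g × (816 mL / 1000 mL) = 2.83 g
L-methionine: 0.383 g × (816 mL / 1000 mL) = 0.31 g

glucose 3.99 g; sucrose 8.89 g; xylose 15.75 g; sodium citrate dihydrate 2.83 g; L-methionine 0.31 g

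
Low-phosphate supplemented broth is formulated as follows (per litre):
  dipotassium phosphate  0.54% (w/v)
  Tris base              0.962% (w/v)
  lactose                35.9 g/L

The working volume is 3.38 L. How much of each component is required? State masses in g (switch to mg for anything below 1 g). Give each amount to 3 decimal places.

Scale factor relative to 1 L: 3.38.
dipotassium phosphate: 0.54 g per 100 mL × 3380 mL ÷ 100 = 18.252 g
Tris base: 0.962% w/v = 9.62 g/L → 9.62 × 3.38 L = 32.516 g
lactose: 35.9 g/L × 3.38 L = 121.342 g

dipotassium phosphate 18.252 g; Tris base 32.516 g; lactose 121.342 g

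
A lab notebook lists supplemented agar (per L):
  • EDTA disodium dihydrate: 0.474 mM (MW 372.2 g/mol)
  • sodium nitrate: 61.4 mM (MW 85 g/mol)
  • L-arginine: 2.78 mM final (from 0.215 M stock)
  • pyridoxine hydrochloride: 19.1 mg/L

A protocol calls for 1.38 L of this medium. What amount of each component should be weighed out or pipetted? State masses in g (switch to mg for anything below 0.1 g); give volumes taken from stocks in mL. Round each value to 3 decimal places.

Scale factor relative to 1 L: 1.38.
EDTA disodium dihydrate: 0.474 mmol/L × 372.2 g/mol × 1.38 L ÷ 1000 = 0.243 g
sodium nitrate: 61.4 mmol/L × 85 g/mol × 1.38 L ÷ 1000 = 7.202 g
L-arginine: V = C2·V2/C1 = 2.78 mM × 1380 mL ÷ 215 mM = 17.844 mL
pyridoxine hydrochloride: 19.1 mg/L × 1.38 L = 26.358 mg

EDTA disodium dihydrate 0.243 g; sodium nitrate 7.202 g; L-arginine 17.844 mL; pyridoxine hydrochloride 26.358 mg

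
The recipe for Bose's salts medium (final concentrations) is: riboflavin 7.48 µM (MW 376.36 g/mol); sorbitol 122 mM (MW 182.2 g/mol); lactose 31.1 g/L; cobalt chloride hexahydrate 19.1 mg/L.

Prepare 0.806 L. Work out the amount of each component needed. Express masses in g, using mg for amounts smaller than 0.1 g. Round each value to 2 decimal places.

riboflavin 2.27 mg; sorbitol 17.92 g; lactose 25.07 g; cobalt chloride hexahydrate 15.39 mg

Scale factor relative to 1 L: 0.806.
riboflavin: 7.48 µmol/L × 376.36 g/mol × 0.806 L ÷ 1000 = 2.27 mg
sorbitol: 122 mmol/L × 182.2 g/mol × 0.806 L ÷ 1000 = 17.92 g
lactose: 31.1 g/L × 0.806 L = 25.07 g
cobalt chloride hexahydrate: 19.1 mg/L × 0.806 L = 15.39 mg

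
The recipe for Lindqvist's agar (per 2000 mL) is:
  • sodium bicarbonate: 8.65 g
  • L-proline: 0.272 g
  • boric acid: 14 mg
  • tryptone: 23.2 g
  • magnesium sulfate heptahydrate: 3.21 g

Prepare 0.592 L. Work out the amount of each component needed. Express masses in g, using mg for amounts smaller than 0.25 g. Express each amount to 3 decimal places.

Ratio of target to recipe volume: 592 / 2000 = 0.296.
sodium bicarbonate: 8.65 g × (592 mL / 2000 mL) = 2.560 g
L-proline: 0.272 g × (592 mL / 2000 mL) = 0.080512 g = 80.512 mg
boric acid: 14 mg × (592 mL / 2000 mL) = 4.144 mg
tryptone: 23.2 g × (592 mL / 2000 mL) = 6.867 g
magnesium sulfate heptahydrate: 3.21 g × (592 mL / 2000 mL) = 0.950 g

sodium bicarbonate 2.560 g; L-proline 80.512 mg; boric acid 4.144 mg; tryptone 6.867 g; magnesium sulfate heptahydrate 0.950 g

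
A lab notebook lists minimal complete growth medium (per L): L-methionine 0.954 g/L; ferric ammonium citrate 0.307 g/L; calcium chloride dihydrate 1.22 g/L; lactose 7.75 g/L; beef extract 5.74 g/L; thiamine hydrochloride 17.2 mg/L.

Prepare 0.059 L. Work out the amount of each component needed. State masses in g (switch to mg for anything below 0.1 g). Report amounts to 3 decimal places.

Scale factor relative to 1 L: 0.059.
L-methionine: 0.954 g/L × 0.059 L = 0.056286 g = 56.286 mg
ferric ammonium citrate: 0.307 g/L × 0.059 L = 0.018113 g = 18.113 mg
calcium chloride dihydrate: 1.22 g/L × 0.059 L = 0.07198 g = 71.980 mg
lactose: 7.75 g/L × 0.059 L = 0.457 g
beef extract: 5.74 g/L × 0.059 L = 0.339 g
thiamine hydrochloride: 17.2 mg/L × 0.059 L = 1.015 mg

L-methionine 56.286 mg; ferric ammonium citrate 18.113 mg; calcium chloride dihydrate 71.980 mg; lactose 0.457 g; beef extract 0.339 g; thiamine hydrochloride 1.015 mg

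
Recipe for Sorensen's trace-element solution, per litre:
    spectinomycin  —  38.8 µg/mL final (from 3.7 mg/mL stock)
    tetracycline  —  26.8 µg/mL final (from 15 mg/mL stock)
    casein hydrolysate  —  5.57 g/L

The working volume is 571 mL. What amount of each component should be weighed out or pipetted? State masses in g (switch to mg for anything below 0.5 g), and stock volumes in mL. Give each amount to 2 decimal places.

spectinomycin 5.99 mL; tetracycline 1.02 mL; casein hydrolysate 3.18 g

Working volume: 571 mL = 0.571 L.
spectinomycin: C1V1 = C2V2 → 38.8 µg/mL × 571 mL ÷ 3700 µg/mL = 5.99 mL
tetracycline: dilute stock: 26.8 µg/mL × 571 mL ÷ 15000 µg/mL = 1.02 mL
casein hydrolysate: 5.57 g/L × 0.571 L = 3.18 g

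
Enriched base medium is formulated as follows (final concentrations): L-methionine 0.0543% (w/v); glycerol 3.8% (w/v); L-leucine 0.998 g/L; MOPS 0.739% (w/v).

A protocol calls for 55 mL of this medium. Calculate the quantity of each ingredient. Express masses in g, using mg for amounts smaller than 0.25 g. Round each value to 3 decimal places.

Target volume = 55 mL = 0.055 L.
L-methionine: 0.0543% w/v = 0.543 g/L → 0.543 × 0.055 L = 0.029865 g = 29.865 mg
glycerol: 3.8% w/v = 38 g/L → 38 × 0.055 L = 2.090 g
L-leucine: 0.998 g/L × 0.055 L = 0.05489 g = 54.890 mg
MOPS: 0.739% w/v = 7.39 g/L → 7.39 × 0.055 L = 0.406 g

L-methionine 29.865 mg; glycerol 2.090 g; L-leucine 54.890 mg; MOPS 0.406 g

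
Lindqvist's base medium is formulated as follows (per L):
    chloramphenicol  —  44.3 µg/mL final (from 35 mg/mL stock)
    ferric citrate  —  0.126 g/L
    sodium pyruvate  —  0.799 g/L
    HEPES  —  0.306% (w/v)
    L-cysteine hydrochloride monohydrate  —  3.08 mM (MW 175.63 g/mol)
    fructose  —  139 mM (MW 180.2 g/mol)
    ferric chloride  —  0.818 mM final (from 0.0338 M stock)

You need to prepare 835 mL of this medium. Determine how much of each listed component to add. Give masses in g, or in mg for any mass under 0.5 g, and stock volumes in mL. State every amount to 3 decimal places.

Working volume: 835 mL = 0.835 L.
chloramphenicol: dilute stock: 44.3 µg/mL × 835 mL ÷ 35000 µg/mL = 1.057 mL
ferric citrate: 0.126 g/L × 0.835 L = 0.10521 g = 105.210 mg
sodium pyruvate: 0.799 g/L × 0.835 L = 0.667 g
HEPES: 0.306 g per 100 mL × 835 mL ÷ 100 = 2.555 g
L-cysteine hydrochloride monohydrate: 3.08 mmol/L × 175.63 mg/mmol × 0.835 L = 451.685 mg
fructose: 139 mmol/L × 180.2 g/mol × 0.835 L ÷ 1000 = 20.915 g
ferric chloride: V = C2·V2/C1 = 0.818 mM × 835 mL ÷ 33.8 mM = 20.208 mL

chloramphenicol 1.057 mL; ferric citrate 105.210 mg; sodium pyruvate 0.667 g; HEPES 2.555 g; L-cysteine hydrochloride monohydrate 451.685 mg; fructose 20.915 g; ferric chloride 20.208 mL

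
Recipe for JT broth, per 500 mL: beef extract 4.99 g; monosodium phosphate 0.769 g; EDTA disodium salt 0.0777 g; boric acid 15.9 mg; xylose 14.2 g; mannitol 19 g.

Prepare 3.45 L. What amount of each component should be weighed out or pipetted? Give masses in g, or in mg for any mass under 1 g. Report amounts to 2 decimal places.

Scale factor = 3450 mL / 500 mL = 6.9.
beef extract: 4.99 g × (3450 mL / 500 mL) = 34.43 g
monosodium phosphate: 0.769 g × (3450 mL / 500 mL) = 5.31 g
EDTA disodium salt: 0.0777 g × (3450 mL / 500 mL) = 0.53613 g = 536.13 mg
boric acid: 15.9 mg × (3450 mL / 500 mL) = 109.71 mg
xylose: 14.2 g × (3450 mL / 500 mL) = 97.98 g
mannitol: 19 g × (3450 mL / 500 mL) = 131.10 g

beef extract 34.43 g; monosodium phosphate 5.31 g; EDTA disodium salt 536.13 mg; boric acid 109.71 mg; xylose 97.98 g; mannitol 131.10 g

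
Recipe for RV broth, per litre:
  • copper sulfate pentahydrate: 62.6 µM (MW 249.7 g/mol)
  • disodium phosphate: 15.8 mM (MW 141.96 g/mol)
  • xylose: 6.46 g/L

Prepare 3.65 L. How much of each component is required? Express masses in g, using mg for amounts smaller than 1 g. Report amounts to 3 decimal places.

copper sulfate pentahydrate 57.054 mg; disodium phosphate 8.187 g; xylose 23.579 g

Scale factor relative to 1 L: 3.65.
copper sulfate pentahydrate: 62.6 µmol/L × 249.7 g/mol × 3.65 L ÷ 1000 = 57.054 mg
disodium phosphate: 15.8 mmol/L × 141.96 g/mol × 3.65 L ÷ 1000 = 8.187 g
xylose: 6.46 g/L × 3.65 L = 23.579 g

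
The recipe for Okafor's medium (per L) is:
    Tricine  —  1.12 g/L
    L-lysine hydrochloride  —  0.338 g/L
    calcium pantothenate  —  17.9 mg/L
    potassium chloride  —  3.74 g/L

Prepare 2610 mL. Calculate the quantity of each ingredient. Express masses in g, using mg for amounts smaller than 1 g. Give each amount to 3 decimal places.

Tricine 2.923 g; L-lysine hydrochloride 882.180 mg; calcium pantothenate 46.719 mg; potassium chloride 9.761 g

Target volume = 2610 mL = 2.61 L.
Tricine: 1.12 g/L × 2.61 L = 2.923 g
L-lysine hydrochloride: 0.338 g/L × 2.61 L = 0.88218 g = 882.180 mg
calcium pantothenate: 17.9 mg/L × 2.61 L = 46.719 mg
potassium chloride: 3.74 g/L × 2.61 L = 9.761 g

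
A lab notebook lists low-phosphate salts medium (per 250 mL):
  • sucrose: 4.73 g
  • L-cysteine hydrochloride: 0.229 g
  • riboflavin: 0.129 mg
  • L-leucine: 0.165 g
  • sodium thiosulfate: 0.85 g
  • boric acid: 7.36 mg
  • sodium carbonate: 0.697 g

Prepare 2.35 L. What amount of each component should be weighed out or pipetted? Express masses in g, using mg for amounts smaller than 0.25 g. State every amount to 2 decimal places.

sucrose 44.46 g; L-cysteine hydrochloride 2.15 g; riboflavin 1.21 mg; L-leucine 1.55 g; sodium thiosulfate 7.99 g; boric acid 69.18 mg; sodium carbonate 6.55 g

Scale factor = 2350 mL / 250 mL = 9.4.
sucrose: 4.73 g × (2350 mL / 250 mL) = 44.46 g
L-cysteine hydrochloride: 0.229 g × (2350 mL / 250 mL) = 2.15 g
riboflavin: 0.129 mg × (2350 mL / 250 mL) = 1.21 mg
L-leucine: 0.165 g × (2350 mL / 250 mL) = 1.55 g
sodium thiosulfate: 0.85 g × (2350 mL / 250 mL) = 7.99 g
boric acid: 7.36 mg × (2350 mL / 250 mL) = 69.18 mg
sodium carbonate: 0.697 g × (2350 mL / 250 mL) = 6.55 g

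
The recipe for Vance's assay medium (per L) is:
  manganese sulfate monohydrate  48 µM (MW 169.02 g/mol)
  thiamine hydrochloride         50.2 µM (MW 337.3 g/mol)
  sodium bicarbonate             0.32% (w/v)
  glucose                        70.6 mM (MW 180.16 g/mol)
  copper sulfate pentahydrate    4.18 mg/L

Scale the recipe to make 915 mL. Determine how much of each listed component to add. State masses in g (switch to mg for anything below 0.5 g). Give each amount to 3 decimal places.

manganese sulfate monohydrate 7.423 mg; thiamine hydrochloride 15.493 mg; sodium bicarbonate 2.928 g; glucose 11.638 g; copper sulfate pentahydrate 3.825 mg

Working volume: 915 mL = 0.915 L.
manganese sulfate monohydrate: 48 µmol/L × 169.02 g/mol × 0.915 L ÷ 1000 = 7.423 mg
thiamine hydrochloride: 50.2 µmol/L × 337.3 g/mol × 0.915 L ÷ 1000 = 15.493 mg
sodium bicarbonate: 0.32% w/v = 3.2 g/L → 3.2 × 0.915 L = 2.928 g
glucose: 70.6 mmol/L × 180.16 g/mol × 0.915 L ÷ 1000 = 11.638 g
copper sulfate pentahydrate: 4.18 mg/L × 0.915 L = 3.825 mg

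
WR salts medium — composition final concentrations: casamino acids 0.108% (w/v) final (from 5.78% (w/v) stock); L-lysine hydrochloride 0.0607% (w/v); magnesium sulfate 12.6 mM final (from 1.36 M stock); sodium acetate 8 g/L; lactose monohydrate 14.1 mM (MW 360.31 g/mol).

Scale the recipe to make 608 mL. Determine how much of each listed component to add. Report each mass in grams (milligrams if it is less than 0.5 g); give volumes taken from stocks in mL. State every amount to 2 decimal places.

Working volume: 608 mL = 0.608 L.
casamino acids: dilute stock: 0.108% ÷ 5.78% × 608 mL = 11.36 mL
L-lysine hydrochloride: 0.0607% w/v = 0.607 g/L → 0.607 × 0.608 L = 0.369056 g = 369.06 mg
magnesium sulfate: dilute stock: 12.6 mM × 608 mL ÷ 1360 mM = 5.63 mL
sodium acetate: 8 g/L × 0.608 L = 4.86 g
lactose monohydrate: 14.1 mmol/L × 360.31 g/mol × 0.608 L ÷ 1000 = 3.09 g

casamino acids 11.36 mL; L-lysine hydrochloride 369.06 mg; magnesium sulfate 5.63 mL; sodium acetate 4.86 g; lactose monohydrate 3.09 g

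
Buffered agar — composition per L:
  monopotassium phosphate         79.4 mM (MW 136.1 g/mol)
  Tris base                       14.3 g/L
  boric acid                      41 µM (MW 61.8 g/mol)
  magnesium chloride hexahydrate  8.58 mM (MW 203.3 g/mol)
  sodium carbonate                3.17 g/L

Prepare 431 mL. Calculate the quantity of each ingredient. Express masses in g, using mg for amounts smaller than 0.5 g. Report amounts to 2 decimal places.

Scale factor relative to 1 L: 0.431.
monopotassium phosphate: 79.4 mmol/L × 136.1 g/mol × 0.431 L ÷ 1000 = 4.66 g
Tris base: 14.3 g/L × 0.431 L = 6.16 g
boric acid: 41 µmol/L × 61.8 g/mol × 0.431 L ÷ 1000 = 1.09 mg
magnesium chloride hexahydrate: 8.58 mmol/L × 203.3 g/mol × 0.431 L ÷ 1000 = 0.75 g
sodium carbonate: 3.17 g/L × 0.431 L = 1.37 g

monopotassium phosphate 4.66 g; Tris base 6.16 g; boric acid 1.09 mg; magnesium chloride hexahydrate 0.75 g; sodium carbonate 1.37 g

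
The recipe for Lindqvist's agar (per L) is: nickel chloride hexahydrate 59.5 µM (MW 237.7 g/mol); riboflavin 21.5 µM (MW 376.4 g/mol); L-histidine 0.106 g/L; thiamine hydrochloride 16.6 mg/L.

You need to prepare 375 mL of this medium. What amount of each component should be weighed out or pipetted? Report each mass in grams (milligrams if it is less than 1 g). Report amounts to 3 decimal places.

nickel chloride hexahydrate 5.304 mg; riboflavin 3.035 mg; L-histidine 39.750 mg; thiamine hydrochloride 6.225 mg

Working volume: 375 mL = 0.375 L.
nickel chloride hexahydrate: 59.5 µmol/L × 237.7 g/mol × 0.375 L ÷ 1000 = 5.304 mg
riboflavin: 21.5 µmol/L × 376.4 g/mol × 0.375 L ÷ 1000 = 3.035 mg
L-histidine: 0.106 g/L × 0.375 L = 0.03975 g = 39.750 mg
thiamine hydrochloride: 16.6 mg/L × 0.375 L = 6.225 mg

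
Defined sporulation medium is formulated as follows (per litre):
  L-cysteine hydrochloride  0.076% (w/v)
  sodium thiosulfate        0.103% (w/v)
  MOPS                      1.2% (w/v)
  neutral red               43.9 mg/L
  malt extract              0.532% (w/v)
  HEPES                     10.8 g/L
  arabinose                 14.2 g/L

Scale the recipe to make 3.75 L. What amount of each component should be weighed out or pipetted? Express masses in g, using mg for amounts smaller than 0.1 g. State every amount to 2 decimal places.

L-cysteine hydrochloride 2.85 g; sodium thiosulfate 3.86 g; MOPS 45.00 g; neutral red 0.16 g; malt extract 19.95 g; HEPES 40.50 g; arabinose 53.25 g

Working volume: 3.75 L.
L-cysteine hydrochloride: 0.076 g per 100 mL × 3750 mL ÷ 100 = 2.85 g
sodium thiosulfate: 0.103 g per 100 mL × 3750 mL ÷ 100 = 3.86 g
MOPS: 1.2% w/v = 12 g/L → 12 × 3.75 L = 45.00 g
neutral red: 43.9 mg/L × 3.75 L = 164.625 mg = 0.16 g
malt extract: 0.532 g per 100 mL × 3750 mL ÷ 100 = 19.95 g
HEPES: 10.8 g/L × 3.75 L = 40.50 g
arabinose: 14.2 g/L × 3.75 L = 53.25 g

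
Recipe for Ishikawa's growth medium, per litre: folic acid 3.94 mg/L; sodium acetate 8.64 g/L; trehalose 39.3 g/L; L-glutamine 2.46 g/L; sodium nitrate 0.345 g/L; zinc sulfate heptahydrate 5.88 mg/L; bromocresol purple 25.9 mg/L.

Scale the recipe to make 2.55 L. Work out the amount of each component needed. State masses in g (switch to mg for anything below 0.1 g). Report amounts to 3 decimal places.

Scale factor relative to 1 L: 2.55.
folic acid: 3.94 mg/L × 2.55 L = 10.047 mg
sodium acetate: 8.64 g/L × 2.55 L = 22.032 g
trehalose: 39.3 g/L × 2.55 L = 100.215 g
L-glutamine: 2.46 g/L × 2.55 L = 6.273 g
sodium nitrate: 0.345 g/L × 2.55 L = 0.880 g
zinc sulfate heptahydrate: 5.88 mg/L × 2.55 L = 14.994 mg
bromocresol purple: 25.9 mg/L × 2.55 L = 66.045 mg

folic acid 10.047 mg; sodium acetate 22.032 g; trehalose 100.215 g; L-glutamine 6.273 g; sodium nitrate 0.880 g; zinc sulfate heptahydrate 14.994 mg; bromocresol purple 66.045 mg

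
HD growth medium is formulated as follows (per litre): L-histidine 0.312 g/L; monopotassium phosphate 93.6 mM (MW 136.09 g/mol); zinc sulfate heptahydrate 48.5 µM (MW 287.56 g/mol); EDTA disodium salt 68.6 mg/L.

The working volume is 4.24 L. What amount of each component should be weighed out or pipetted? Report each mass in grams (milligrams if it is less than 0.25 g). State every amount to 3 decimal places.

L-histidine 1.323 g; monopotassium phosphate 54.009 g; zinc sulfate heptahydrate 59.134 mg; EDTA disodium salt 0.291 g

Working volume: 4.24 L.
L-histidine: 0.312 g/L × 4.24 L = 1.323 g
monopotassium phosphate: 93.6 mmol/L × 136.09 g/mol × 4.24 L ÷ 1000 = 54.009 g
zinc sulfate heptahydrate: 48.5 µmol/L × 287.56 g/mol × 4.24 L ÷ 1000 = 59.134 mg
EDTA disodium salt: 68.6 mg/L × 4.24 L = 290.864 mg = 0.291 g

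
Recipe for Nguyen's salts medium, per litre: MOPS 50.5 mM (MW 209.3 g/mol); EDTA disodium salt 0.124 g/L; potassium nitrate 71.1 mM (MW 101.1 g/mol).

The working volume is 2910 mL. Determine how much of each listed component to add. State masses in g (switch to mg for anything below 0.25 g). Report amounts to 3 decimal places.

Working volume: 2910 mL = 2.91 L.
MOPS: 50.5 mmol/L × 209.3 g/mol × 2.91 L ÷ 1000 = 30.758 g
EDTA disodium salt: 0.124 g/L × 2.91 L = 0.361 g
potassium nitrate: 71.1 mmol/L × 101.1 g/mol × 2.91 L ÷ 1000 = 20.918 g

MOPS 30.758 g; EDTA disodium salt 0.361 g; potassium nitrate 20.918 g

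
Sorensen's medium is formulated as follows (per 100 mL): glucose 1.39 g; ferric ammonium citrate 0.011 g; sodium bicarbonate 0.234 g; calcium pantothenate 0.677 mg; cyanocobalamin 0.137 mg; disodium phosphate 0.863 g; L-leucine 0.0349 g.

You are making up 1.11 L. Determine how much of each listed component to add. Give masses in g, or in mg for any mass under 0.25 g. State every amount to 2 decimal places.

Scale factor = 1110 mL / 100 mL = 11.1.
glucose: 1.39 g × (1110 mL / 100 mL) = 15.43 g
ferric ammonium citrate: 0.011 g × (1110 mL / 100 mL) = 0.1221 g = 122.10 mg
sodium bicarbonate: 0.234 g × (1110 mL / 100 mL) = 2.60 g
calcium pantothenate: 0.677 mg × (1110 mL / 100 mL) = 7.51 mg
cyanocobalamin: 0.137 mg × (1110 mL / 100 mL) = 1.52 mg
disodium phosphate: 0.863 g × (1110 mL / 100 mL) = 9.58 g
L-leucine: 0.0349 g × (1110 mL / 100 mL) = 0.39 g

glucose 15.43 g; ferric ammonium citrate 122.10 mg; sodium bicarbonate 2.60 g; calcium pantothenate 7.51 mg; cyanocobalamin 1.52 mg; disodium phosphate 9.58 g; L-leucine 0.39 g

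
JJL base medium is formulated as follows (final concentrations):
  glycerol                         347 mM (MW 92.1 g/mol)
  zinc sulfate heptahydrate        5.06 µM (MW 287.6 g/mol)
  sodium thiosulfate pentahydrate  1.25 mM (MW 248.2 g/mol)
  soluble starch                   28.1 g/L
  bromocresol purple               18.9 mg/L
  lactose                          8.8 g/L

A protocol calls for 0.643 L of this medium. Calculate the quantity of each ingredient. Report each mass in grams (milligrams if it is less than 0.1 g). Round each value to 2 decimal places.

glycerol 20.55 g; zinc sulfate heptahydrate 0.94 mg; sodium thiosulfate pentahydrate 0.20 g; soluble starch 18.07 g; bromocresol purple 12.15 mg; lactose 5.66 g

Scale factor relative to 1 L: 0.643.
glycerol: 347 mmol/L × 92.1 g/mol × 0.643 L ÷ 1000 = 20.55 g
zinc sulfate heptahydrate: 5.06 µmol/L × 287.6 g/mol × 0.643 L ÷ 1000 = 0.94 mg
sodium thiosulfate pentahydrate: 1.25 mmol/L × 248.2 g/mol × 0.643 L ÷ 1000 = 0.20 g
soluble starch: 28.1 g/L × 0.643 L = 18.07 g
bromocresol purple: 18.9 mg/L × 0.643 L = 12.15 mg
lactose: 8.8 g/L × 0.643 L = 5.66 g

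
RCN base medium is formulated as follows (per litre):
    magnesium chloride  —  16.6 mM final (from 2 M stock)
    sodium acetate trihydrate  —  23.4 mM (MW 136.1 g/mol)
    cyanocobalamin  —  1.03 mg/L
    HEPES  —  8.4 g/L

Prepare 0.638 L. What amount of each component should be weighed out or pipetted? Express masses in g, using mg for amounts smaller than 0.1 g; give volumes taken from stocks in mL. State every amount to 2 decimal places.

Scale factor relative to 1 L: 0.638.
magnesium chloride: V = C2·V2/C1 = 16.6 mM × 638 mL ÷ 2000 mM = 5.30 mL
sodium acetate trihydrate: 23.4 mmol/L × 136.1 g/mol × 0.638 L ÷ 1000 = 2.03 g
cyanocobalamin: 1.03 mg/L × 0.638 L = 0.66 mg
HEPES: 8.4 g/L × 0.638 L = 5.36 g

magnesium chloride 5.30 mL; sodium acetate trihydrate 2.03 g; cyanocobalamin 0.66 mg; HEPES 5.36 g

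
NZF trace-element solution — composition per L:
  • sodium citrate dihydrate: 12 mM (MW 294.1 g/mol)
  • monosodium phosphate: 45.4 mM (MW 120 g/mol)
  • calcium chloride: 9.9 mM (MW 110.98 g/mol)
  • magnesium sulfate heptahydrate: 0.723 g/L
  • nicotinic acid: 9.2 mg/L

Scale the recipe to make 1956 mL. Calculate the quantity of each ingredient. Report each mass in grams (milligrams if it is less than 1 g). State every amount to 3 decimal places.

sodium citrate dihydrate 6.903 g; monosodium phosphate 10.656 g; calcium chloride 2.149 g; magnesium sulfate heptahydrate 1.414 g; nicotinic acid 17.995 mg

Scale factor relative to 1 L: 1.956.
sodium citrate dihydrate: 12 mmol/L × 294.1 g/mol × 1.956 L ÷ 1000 = 6.903 g
monosodium phosphate: 45.4 mmol/L × 120 g/mol × 1.956 L ÷ 1000 = 10.656 g
calcium chloride: 9.9 mmol/L × 110.98 g/mol × 1.956 L ÷ 1000 = 2.149 g
magnesium sulfate heptahydrate: 0.723 g/L × 1.956 L = 1.414 g
nicotinic acid: 9.2 mg/L × 1.956 L = 17.995 mg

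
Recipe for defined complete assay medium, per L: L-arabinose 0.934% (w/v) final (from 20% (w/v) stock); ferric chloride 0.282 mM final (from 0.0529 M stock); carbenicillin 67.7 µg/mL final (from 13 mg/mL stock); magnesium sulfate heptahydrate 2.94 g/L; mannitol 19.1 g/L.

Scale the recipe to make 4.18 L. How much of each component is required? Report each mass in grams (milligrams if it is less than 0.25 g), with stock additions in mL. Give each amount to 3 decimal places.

L-arabinose 195.206 mL; ferric chloride 22.283 mL; carbenicillin 21.768 mL; magnesium sulfate heptahydrate 12.289 g; mannitol 79.838 g

Scale factor relative to 1 L: 4.18.
L-arabinose: dilute stock: 0.934% ÷ 20% × 4180 mL = 195.206 mL
ferric chloride: C1V1 = C2V2 → 0.282 mM × 4180 mL ÷ 52.9 mM = 22.283 mL
carbenicillin: C1V1 = C2V2 → 67.7 µg/mL × 4180 mL ÷ 13000 µg/mL = 21.768 mL
magnesium sulfate heptahydrate: 2.94 g/L × 4.18 L = 12.289 g
mannitol: 19.1 g/L × 4.18 L = 79.838 g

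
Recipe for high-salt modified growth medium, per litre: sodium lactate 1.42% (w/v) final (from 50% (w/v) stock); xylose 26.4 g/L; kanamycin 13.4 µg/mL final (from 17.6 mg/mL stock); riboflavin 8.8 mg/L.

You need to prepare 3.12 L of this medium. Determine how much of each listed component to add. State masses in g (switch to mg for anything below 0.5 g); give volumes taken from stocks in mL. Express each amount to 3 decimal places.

Scale factor relative to 1 L: 3.12.
sodium lactate: V = C2·V2/C1 = 1.42% ÷ 50% × 3120 mL = 88.608 mL
xylose: 26.4 g/L × 3.12 L = 82.368 g
kanamycin: V = C2·V2/C1 = 13.4 µg/mL × 3120 mL ÷ 17600 µg/mL = 2.375 mL
riboflavin: 8.8 mg/L × 3.12 L = 27.456 mg

sodium lactate 88.608 mL; xylose 82.368 g; kanamycin 2.375 mL; riboflavin 27.456 mg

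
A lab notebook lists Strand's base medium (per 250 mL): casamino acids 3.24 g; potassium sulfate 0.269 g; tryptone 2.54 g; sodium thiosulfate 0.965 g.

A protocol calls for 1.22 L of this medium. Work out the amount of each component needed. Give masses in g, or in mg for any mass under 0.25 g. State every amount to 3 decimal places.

casamino acids 15.811 g; potassium sulfate 1.313 g; tryptone 12.395 g; sodium thiosulfate 4.709 g

Ratio of target to recipe volume: 1220 / 250 = 4.88.
casamino acids: 3.24 g × (1220 mL / 250 mL) = 15.811 g
potassium sulfate: 0.269 g × (1220 mL / 250 mL) = 1.313 g
tryptone: 2.54 g × (1220 mL / 250 mL) = 12.395 g
sodium thiosulfate: 0.965 g × (1220 mL / 250 mL) = 4.709 g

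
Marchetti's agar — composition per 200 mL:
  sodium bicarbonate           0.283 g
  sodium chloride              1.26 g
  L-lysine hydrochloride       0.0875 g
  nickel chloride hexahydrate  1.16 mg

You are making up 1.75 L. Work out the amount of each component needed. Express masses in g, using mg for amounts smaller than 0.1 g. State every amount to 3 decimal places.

Scale factor = 1750 mL / 200 mL = 8.75.
sodium bicarbonate: 0.283 g × (1750 mL / 200 mL) = 2.476 g
sodium chloride: 1.26 g × (1750 mL / 200 mL) = 11.025 g
L-lysine hydrochloride: 0.0875 g × (1750 mL / 200 mL) = 0.766 g
nickel chloride hexahydrate: 1.16 mg × (1750 mL / 200 mL) = 10.150 mg

sodium bicarbonate 2.476 g; sodium chloride 11.025 g; L-lysine hydrochloride 0.766 g; nickel chloride hexahydrate 10.150 mg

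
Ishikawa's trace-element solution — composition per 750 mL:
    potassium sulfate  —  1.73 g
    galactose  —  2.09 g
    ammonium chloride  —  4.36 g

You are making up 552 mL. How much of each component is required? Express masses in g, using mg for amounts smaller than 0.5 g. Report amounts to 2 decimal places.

potassium sulfate 1.27 g; galactose 1.54 g; ammonium chloride 3.21 g

Scale factor = 552 mL / 750 mL = 0.736.
potassium sulfate: 1.73 g × (552 mL / 750 mL) = 1.27 g
galactose: 2.09 g × (552 mL / 750 mL) = 1.54 g
ammonium chloride: 4.36 g × (552 mL / 750 mL) = 3.21 g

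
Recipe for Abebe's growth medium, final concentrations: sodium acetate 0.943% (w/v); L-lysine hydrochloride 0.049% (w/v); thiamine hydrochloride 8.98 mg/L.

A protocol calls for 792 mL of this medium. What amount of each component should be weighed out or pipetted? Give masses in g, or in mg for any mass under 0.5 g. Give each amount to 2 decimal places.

sodium acetate 7.47 g; L-lysine hydrochloride 388.08 mg; thiamine hydrochloride 7.11 mg

Target volume = 792 mL = 0.792 L.
sodium acetate: 0.943% w/v = 9.43 g/L → 9.43 × 0.792 L = 7.47 g
L-lysine hydrochloride: 0.049 g per 100 mL × 792 mL ÷ 100 = 0.38808 g = 388.08 mg
thiamine hydrochloride: 8.98 mg/L × 0.792 L = 7.11 mg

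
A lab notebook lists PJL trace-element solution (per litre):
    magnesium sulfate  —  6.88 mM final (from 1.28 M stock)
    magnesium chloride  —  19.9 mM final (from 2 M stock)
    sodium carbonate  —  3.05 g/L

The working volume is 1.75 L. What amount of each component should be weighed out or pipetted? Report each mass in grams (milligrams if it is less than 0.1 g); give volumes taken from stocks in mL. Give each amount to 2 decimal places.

Scale factor relative to 1 L: 1.75.
magnesium sulfate: dilute stock: 6.88 mM × 1750 mL ÷ 1280 mM = 9.41 mL
magnesium chloride: dilute stock: 19.9 mM × 1750 mL ÷ 2000 mM = 17.41 mL
sodium carbonate: 3.05 g/L × 1.75 L = 5.34 g

magnesium sulfate 9.41 mL; magnesium chloride 17.41 mL; sodium carbonate 5.34 g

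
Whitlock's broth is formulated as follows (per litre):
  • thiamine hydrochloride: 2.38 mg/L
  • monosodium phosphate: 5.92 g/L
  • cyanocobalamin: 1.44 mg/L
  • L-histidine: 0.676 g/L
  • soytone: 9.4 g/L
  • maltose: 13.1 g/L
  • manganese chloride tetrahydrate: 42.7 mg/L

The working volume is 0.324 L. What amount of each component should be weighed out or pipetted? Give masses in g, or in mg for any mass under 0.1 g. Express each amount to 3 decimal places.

Working volume: 0.324 L.
thiamine hydrochloride: 2.38 mg/L × 0.324 L = 0.771 mg
monosodium phosphate: 5.92 g/L × 0.324 L = 1.918 g
cyanocobalamin: 1.44 mg/L × 0.324 L = 0.467 mg
L-histidine: 0.676 g/L × 0.324 L = 0.219 g
soytone: 9.4 g/L × 0.324 L = 3.046 g
maltose: 13.1 g/L × 0.324 L = 4.244 g
manganese chloride tetrahydrate: 42.7 mg/L × 0.324 L = 13.835 mg

thiamine hydrochloride 0.771 mg; monosodium phosphate 1.918 g; cyanocobalamin 0.467 mg; L-histidine 0.219 g; soytone 3.046 g; maltose 4.244 g; manganese chloride tetrahydrate 13.835 mg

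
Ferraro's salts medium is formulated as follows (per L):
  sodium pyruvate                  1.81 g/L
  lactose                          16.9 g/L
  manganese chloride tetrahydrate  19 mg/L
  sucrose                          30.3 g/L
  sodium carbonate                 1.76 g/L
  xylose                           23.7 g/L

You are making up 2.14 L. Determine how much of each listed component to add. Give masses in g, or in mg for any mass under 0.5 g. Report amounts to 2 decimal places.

sodium pyruvate 3.87 g; lactose 36.17 g; manganese chloride tetrahydrate 40.66 mg; sucrose 64.84 g; sodium carbonate 3.77 g; xylose 50.72 g

Scale factor relative to 1 L: 2.14.
sodium pyruvate: 1.81 g/L × 2.14 L = 3.87 g
lactose: 16.9 g/L × 2.14 L = 36.17 g
manganese chloride tetrahydrate: 19 mg/L × 2.14 L = 40.66 mg
sucrose: 30.3 g/L × 2.14 L = 64.84 g
sodium carbonate: 1.76 g/L × 2.14 L = 3.77 g
xylose: 23.7 g/L × 2.14 L = 50.72 g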